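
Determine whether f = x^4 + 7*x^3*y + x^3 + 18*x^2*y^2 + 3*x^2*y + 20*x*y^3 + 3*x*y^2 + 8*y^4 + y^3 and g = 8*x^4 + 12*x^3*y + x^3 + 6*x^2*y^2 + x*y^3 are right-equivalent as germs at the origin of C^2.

Yes.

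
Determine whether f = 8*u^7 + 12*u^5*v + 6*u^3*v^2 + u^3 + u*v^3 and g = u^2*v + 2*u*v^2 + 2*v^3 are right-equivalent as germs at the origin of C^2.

The Hessian of f at 0 is [[0, 0], [0, 0]] with rank 0, so corank 2. A Groebner basis of the Jacobian ideal J(f) in C{u,v} is {u^3, u*v^2, 3*u^2 + v^3}; counting standard monomials gives mu = 7. Corank 2; j^3 = u^3 is a perfect cube, so E-series; the 4-jet and mu = 7 give E_7. The Hessian of g at 0 is [[0, 0], [0, 0]] with rank 0, so corank 2. A Groebner basis of the Jacobian ideal J(g) in C{u,v} is {v^3, u^2 + 2*v^2, u*v + v^2}; counting standard monomials gives mu = 4. Corank 2; j^3 = v*(u^2 + 2*u*v + 2*v^2) splits into three distinct lines over C (the quadratic factor has nonzero discriminant), so D_4. f is E_7 but g is D_4, hence not right-equivalent.

No.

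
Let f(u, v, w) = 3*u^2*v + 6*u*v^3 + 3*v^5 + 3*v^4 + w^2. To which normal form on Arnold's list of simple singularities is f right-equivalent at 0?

The Hessian of f at 0 is [[0, 0, 0], [0, 0, 0], [0, 0, 2]] with rank 1, so corank 2. A Groebner basis of the Jacobian ideal J(f) in C{u,v,w} is {u*v^2, u*v + v^3, u^2 - 4*u*v, w}; counting standard monomials gives mu = 5. Corank 2; j^3 = 3*u^2*v has shape L^2 M (L != M), so D-series; mu = 5 gives D_5.

D5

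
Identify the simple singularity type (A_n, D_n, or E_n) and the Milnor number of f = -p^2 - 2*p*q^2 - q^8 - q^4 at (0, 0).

Type A7, Milnor number mu = 7.

The Hessian of f at 0 is [[-2, 0], [0, 0]] with rank 1, so corank 1. A Groebner basis of the Jacobian ideal J(f) in C{p,q} is {p^4, p^3*q, p + q^2}; counting standard monomials gives mu = 7. Corank 1: A-series; mu = 7 gives A_7.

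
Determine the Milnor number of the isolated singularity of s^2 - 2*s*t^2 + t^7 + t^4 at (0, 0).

The Hessian of f at 0 is [[2, 0], [0, 0]] with rank 1, so corank 1. A Groebner basis of the Jacobian ideal J(f) in C{s,t} is {s^3, -s + t^2}; counting standard monomials gives mu = 6. Corank 1: A-series; mu = 6 gives A_6.

6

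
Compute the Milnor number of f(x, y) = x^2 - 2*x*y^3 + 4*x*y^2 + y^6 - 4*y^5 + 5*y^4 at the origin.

The Hessian of f at 0 has rank 1. Corank 1: A-series; mu = 3 gives A_3.

3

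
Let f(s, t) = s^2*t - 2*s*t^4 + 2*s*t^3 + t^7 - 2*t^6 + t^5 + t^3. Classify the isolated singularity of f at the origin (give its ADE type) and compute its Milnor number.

The Hessian of f at 0 is [[0, 0], [0, 0]] with rank 0, so corank 2. A Groebner basis of the Jacobian ideal J(f) in C{s,t} is {t^3, s^2 + 3*t^2, s*t}; counting standard monomials gives mu = 4. Corank 2; j^3 = t*(s^2 + t^2) splits into three distinct lines over C (the quadratic factor has nonzero discriminant), so D_4.

Type D_{4}, Milnor number mu = 4.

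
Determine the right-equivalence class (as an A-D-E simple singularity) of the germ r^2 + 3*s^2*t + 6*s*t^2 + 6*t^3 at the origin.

The Hessian of f at 0 has rank 1. Corank 2; j^3 = 3*t*(s^2 + 2*s*t + 2*t^2) splits into three distinct lines over C (the quadratic factor has nonzero discriminant), so D_4.

D4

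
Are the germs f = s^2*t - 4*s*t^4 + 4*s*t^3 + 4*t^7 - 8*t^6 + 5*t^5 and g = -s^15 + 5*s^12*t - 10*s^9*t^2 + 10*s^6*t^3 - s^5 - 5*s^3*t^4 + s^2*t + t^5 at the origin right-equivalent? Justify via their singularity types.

The Hessian of f at 0 is [[0, 0], [0, 0]] with rank 0, so corank 2. A Groebner basis of the Jacobian ideal J(f) in C{s,t} is {s^3, s^2*t, -2*s^2 + s*t^2, s^2 + s*t/2 + t^3}; counting standard monomials gives mu = 6. Corank 2; j^3 = s^2*t has shape L^2 M (L != M), so D-series; mu = 6 gives D_6. The Hessian of g at 0 is [[0, 0], [0, 0]] with rank 0, so corank 2. A Groebner basis of the Jacobian ideal J(g) in C{s,t} is {s^2/5 + t^4, s^3, s*t}; counting standard monomials gives mu = 6. Corank 2; j^3 = s^2*t has shape L^2 M (L != M), so D-series; mu = 6 gives D_6. Both have type D_6, hence right-equivalent.

Yes.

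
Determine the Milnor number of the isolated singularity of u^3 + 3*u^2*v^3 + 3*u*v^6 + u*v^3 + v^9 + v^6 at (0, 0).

7

The Hessian of f at 0 is [[0, 0], [0, 0]] with rank 0, so corank 2. A Groebner basis of the Jacobian ideal J(f) in C{u,v} is {u^3, u*v^2, 3*u^2 + v^3}; counting standard monomials gives mu = 7. Corank 2; j^3 = u^3 is a perfect cube, so E-series; the 4-jet and mu = 7 give E_7.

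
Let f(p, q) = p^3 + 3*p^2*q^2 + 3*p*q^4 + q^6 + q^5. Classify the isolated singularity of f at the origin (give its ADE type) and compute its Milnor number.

Type E_8, Milnor number mu = 8.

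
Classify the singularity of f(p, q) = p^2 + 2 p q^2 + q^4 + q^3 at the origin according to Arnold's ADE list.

A_2

The Hessian of f at 0 has rank 1. Corank 1: A-series; mu = 2 gives A_2.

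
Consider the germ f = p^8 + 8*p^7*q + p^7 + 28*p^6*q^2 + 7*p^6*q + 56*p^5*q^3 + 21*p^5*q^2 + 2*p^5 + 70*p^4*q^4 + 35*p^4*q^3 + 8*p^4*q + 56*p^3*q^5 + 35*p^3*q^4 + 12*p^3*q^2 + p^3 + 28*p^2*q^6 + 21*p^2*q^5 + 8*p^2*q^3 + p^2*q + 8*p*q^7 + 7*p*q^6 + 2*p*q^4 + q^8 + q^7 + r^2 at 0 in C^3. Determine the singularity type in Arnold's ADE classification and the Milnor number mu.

The Hessian of f at 0 has rank 1. Corank 2; j^3 = p^2*(p + q) has shape L^2 M (L != M), so D-series; mu = 9 gives D_9.

Type D_{9}, Milnor number mu = 9.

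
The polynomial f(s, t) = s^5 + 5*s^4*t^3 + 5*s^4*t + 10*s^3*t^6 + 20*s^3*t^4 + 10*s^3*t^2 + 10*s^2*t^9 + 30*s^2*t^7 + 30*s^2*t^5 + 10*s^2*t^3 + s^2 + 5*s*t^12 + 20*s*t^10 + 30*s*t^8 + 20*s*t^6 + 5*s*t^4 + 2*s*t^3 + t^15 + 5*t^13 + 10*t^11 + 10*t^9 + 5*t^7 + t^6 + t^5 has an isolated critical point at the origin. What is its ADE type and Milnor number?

The Hessian of f at 0 is [[2, 0], [0, 0]] with rank 1, so corank 1. A Groebner basis of the Jacobian ideal J(f) in C{s,t} is {s + t^3, s^2, s*t}; counting standard monomials gives mu = 4. Corank 1: A-series; mu = 4 gives A_4.

Type A_4, Milnor number mu = 4.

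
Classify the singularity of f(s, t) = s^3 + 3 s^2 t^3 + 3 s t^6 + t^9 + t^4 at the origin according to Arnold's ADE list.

The Hessian of f at 0 is [[0, 0], [0, 0]] with rank 0, so corank 2. A Groebner basis of the Jacobian ideal J(f) in C{s,t} is {t^3, s^2}; counting standard monomials gives mu = 6. Corank 2; j^3 = s^3 is a perfect cube, so E-series; the 4-jet and mu = 6 give E_6.

E_6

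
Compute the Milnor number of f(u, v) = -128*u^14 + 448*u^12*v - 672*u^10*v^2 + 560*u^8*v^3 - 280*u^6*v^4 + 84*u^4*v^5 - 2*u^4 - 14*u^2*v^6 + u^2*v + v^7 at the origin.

8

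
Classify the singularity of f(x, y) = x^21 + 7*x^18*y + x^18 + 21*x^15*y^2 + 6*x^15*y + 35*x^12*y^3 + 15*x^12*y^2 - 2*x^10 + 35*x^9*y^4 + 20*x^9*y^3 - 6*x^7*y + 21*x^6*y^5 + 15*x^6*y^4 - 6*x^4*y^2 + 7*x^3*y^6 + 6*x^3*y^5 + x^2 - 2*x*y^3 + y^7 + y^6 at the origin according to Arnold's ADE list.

A_{6}

The Hessian of f at 0 is [[2, 0], [0, 0]] with rank 1, so corank 1. A Groebner basis of the Jacobian ideal J(f) in C{x,y} is {-x + y^3, x^2}; counting standard monomials gives mu = 6. Corank 1: A-series; mu = 6 gives A_6.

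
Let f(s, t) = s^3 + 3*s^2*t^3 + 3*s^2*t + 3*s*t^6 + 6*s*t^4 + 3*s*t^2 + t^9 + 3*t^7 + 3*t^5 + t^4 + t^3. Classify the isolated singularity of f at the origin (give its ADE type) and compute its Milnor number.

Type E6, Milnor number mu = 6.

The Hessian of f at 0 has rank 0. Corank 2; j^3 = (s + t)^3 is a perfect cube, so E-series; the 4-jet and mu = 6 give E_6.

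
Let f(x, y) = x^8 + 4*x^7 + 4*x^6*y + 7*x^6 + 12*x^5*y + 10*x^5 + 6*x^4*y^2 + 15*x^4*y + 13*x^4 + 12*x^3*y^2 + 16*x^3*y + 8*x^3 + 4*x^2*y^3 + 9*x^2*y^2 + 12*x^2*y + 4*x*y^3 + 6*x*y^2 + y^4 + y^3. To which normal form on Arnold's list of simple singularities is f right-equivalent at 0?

E6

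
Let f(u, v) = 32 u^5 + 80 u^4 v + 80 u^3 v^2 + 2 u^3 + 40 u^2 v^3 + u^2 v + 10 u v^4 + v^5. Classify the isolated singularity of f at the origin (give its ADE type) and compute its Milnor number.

The Hessian of f at 0 has rank 0. Corank 2; j^3 = u^2*(2*u + v) has shape L^2 M (L != M), so D-series; mu = 6 gives D_6.

Type D6, Milnor number mu = 6.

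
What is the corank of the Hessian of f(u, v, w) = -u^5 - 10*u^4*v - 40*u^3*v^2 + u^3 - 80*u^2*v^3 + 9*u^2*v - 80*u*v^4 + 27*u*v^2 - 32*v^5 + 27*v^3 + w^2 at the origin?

2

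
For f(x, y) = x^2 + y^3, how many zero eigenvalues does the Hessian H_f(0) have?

1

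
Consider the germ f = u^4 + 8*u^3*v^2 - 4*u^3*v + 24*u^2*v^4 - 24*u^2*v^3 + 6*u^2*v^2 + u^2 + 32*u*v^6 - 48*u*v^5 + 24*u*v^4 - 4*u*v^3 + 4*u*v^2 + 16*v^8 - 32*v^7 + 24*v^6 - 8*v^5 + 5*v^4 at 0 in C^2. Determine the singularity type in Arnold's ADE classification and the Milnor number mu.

Type A3, Milnor number mu = 3.

The Hessian of f at 0 has rank 1. Corank 1: A-series; mu = 3 gives A_3.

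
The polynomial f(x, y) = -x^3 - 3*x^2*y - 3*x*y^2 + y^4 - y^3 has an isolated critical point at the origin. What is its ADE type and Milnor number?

Type E_{6}, Milnor number mu = 6.

The Hessian of f at 0 has rank 0. Corank 2; j^3 = -(x + y)^3 is a perfect cube, so E-series; the 4-jet and mu = 6 give E_6.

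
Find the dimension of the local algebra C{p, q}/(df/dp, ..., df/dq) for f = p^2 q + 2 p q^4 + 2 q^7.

The Hessian of f at 0 has rank 0. Corank 2; j^3 = p^2*q has shape L^2 M (L != M), so D-series; mu = 8 gives D_8.

8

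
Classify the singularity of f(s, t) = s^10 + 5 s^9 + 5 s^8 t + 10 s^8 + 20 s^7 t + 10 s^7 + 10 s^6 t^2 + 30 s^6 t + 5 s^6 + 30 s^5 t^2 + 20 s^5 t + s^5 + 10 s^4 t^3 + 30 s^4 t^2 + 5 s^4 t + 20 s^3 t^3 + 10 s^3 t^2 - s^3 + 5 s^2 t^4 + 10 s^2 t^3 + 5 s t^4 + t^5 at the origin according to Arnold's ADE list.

The Hessian of f at 0 is [[0, 0], [0, 0]] with rank 0, so corank 2. A Groebner basis of the Jacobian ideal J(f) in C{s,t} is {t^5, s*t^3 + t^4/4, s^2}; counting standard monomials gives mu = 8. Corank 2; j^3 = -s^3 is a perfect cube, so E-series; the 5-jet and mu = 8 give E_8.

E_8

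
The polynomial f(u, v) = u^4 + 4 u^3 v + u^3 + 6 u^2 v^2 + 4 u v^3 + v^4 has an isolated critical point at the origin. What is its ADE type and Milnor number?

Type E6, Milnor number mu = 6.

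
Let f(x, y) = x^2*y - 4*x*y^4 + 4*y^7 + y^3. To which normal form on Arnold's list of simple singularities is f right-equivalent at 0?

D4

The Hessian of f at 0 is [[0, 0], [0, 0]] with rank 0, so corank 2. A Groebner basis of the Jacobian ideal J(f) in C{x,y} is {y^3, x^2 + 3*y^2, x*y}; counting standard monomials gives mu = 4. Corank 2; j^3 = y*(x^2 + y^2) splits into three distinct lines over C (the quadratic factor has nonzero discriminant), so D_4.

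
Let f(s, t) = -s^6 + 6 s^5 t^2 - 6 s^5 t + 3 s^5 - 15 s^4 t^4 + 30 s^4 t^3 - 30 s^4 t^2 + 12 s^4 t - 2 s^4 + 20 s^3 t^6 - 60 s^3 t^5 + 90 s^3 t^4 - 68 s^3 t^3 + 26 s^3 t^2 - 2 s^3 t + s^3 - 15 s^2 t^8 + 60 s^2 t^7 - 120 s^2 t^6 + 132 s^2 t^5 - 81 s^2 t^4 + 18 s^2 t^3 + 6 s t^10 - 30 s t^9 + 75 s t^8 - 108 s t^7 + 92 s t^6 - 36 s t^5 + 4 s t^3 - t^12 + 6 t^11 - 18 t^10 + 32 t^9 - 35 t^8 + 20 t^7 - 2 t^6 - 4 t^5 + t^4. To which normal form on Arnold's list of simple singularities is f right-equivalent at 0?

E_{6}

The Hessian of f at 0 is [[0, 0], [0, 0]] with rank 0, so corank 2. A Groebner basis of the Jacobian ideal J(f) in C{s,t} is {s^3, s^2*t, -s^2/4 + s*t^2, 3*s^2/4 + t^3}; counting standard monomials gives mu = 6. Corank 2; j^3 = s^3 is a perfect cube, so E-series; the 4-jet and mu = 6 give E_6.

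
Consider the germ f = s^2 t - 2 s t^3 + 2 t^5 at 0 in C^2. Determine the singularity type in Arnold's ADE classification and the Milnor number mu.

The Hessian of f at 0 has rank 0. Corank 2; j^3 = s^2*t has shape L^2 M (L != M), so D-series; mu = 6 gives D_6.

Type D_{6}, Milnor number mu = 6.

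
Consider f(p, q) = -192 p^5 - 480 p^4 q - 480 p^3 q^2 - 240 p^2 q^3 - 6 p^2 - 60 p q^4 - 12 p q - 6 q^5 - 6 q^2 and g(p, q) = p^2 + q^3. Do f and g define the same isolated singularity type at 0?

No.

The Hessian of f at 0 has rank 1. Corank 1: A-series; mu = 4 gives A_4. The Hessian of g at 0 has rank 1. Corank 1: A-series; mu = 2 gives A_2. f is A_4 but g is A_2, hence not right-equivalent.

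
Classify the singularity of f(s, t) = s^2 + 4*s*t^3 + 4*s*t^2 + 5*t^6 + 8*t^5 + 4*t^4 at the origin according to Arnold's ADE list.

The Hessian of f at 0 has rank 1. Corank 1: A-series; mu = 5 gives A_5.

A5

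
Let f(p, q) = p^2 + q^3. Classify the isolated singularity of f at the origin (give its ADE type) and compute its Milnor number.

Type A_2, Milnor number mu = 2.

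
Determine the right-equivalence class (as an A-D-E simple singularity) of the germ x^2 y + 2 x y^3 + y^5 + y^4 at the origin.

The Hessian of f at 0 is [[0, 0], [0, 0]] with rank 0, so corank 2. A Groebner basis of the Jacobian ideal J(f) in C{x,y} is {x*y^2, x*y + y^3, x^2 - 4*x*y}; counting standard monomials gives mu = 5. Corank 2; j^3 = x^2*y has shape L^2 M (L != M), so D-series; mu = 5 gives D_5.

D_5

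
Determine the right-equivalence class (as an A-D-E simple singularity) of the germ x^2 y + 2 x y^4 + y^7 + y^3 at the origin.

The Hessian of f at 0 has rank 0. Corank 2; j^3 = y*(x^2 + y^2) splits into three distinct lines over C (the quadratic factor has nonzero discriminant), so D_4.

D4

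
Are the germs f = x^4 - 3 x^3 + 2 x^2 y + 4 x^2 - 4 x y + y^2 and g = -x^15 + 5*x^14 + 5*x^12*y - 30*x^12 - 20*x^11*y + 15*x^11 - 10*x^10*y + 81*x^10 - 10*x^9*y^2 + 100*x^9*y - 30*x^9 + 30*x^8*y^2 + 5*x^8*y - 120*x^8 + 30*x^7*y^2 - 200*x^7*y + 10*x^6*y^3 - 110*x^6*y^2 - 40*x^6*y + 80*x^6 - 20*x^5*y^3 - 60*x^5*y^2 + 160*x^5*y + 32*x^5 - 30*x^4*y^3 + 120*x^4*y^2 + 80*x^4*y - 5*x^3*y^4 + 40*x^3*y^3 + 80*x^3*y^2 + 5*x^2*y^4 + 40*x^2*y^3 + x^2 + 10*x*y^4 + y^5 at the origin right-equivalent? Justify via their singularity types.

No.

The Hessian of f at 0 has rank 1. Corank 1: A-series; mu = 2 gives A_2. The Hessian of g at 0 has rank 1. Corank 1: A-series; mu = 4 gives A_4. f is A_2 but g is A_4, hence not right-equivalent.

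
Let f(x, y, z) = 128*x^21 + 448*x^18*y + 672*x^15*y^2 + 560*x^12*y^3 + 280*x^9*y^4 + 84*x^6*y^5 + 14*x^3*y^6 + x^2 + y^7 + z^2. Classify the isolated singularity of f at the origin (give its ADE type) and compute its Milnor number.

The Hessian of f at 0 is [[2, 0, 0], [0, 0, 0], [0, 0, 2]] with rank 2, so corank 1. A Groebner basis of the Jacobian ideal J(f) in C{x,y,z} is {y^6, x, z}; counting standard monomials gives mu = 6. Corank 1: A-series; mu = 6 gives A_6.

Type A6, Milnor number mu = 6.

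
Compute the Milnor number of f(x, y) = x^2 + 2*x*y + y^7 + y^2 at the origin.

The Hessian of f at 0 has rank 1. Corank 1: A-series; mu = 6 gives A_6.

6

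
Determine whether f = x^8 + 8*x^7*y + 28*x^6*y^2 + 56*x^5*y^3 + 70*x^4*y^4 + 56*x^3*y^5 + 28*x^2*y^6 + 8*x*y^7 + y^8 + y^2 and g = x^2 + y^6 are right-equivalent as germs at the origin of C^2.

No.

The Hessian of f at 0 has rank 1. Corank 1: A-series; mu = 7 gives A_7. The Hessian of g at 0 has rank 1. Corank 1: A-series; mu = 5 gives A_5. f is A_7 but g is A_5, hence not right-equivalent.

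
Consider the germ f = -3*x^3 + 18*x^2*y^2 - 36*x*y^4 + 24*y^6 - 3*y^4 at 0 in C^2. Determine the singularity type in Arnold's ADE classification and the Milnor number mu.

Type E6, Milnor number mu = 6.

The Hessian of f at 0 has rank 0. Corank 2; j^3 = -3*x^3 is a perfect cube, so E-series; the 4-jet and mu = 6 give E_6.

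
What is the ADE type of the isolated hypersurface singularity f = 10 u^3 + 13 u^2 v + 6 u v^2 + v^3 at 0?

D_4

The Hessian of f at 0 has rank 0. Corank 2; j^3 = (2*u + v)*(5*u^2 + 4*u*v + v^2) splits into three distinct lines over C (the quadratic factor has nonzero discriminant), so D_4.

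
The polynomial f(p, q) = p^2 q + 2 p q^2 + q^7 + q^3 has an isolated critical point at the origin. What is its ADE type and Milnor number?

The Hessian of f at 0 has rank 0. Corank 2; j^3 = q*(p + q)^2 has shape L^2 M (L != M), so D-series; mu = 8 gives D_8.

Type D_{8}, Milnor number mu = 8.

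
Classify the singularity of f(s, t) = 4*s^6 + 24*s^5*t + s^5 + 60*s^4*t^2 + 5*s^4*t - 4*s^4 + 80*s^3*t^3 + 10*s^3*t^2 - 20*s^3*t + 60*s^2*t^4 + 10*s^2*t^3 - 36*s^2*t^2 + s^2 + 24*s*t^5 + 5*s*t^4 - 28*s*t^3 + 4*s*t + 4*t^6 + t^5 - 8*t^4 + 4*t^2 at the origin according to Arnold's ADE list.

A_4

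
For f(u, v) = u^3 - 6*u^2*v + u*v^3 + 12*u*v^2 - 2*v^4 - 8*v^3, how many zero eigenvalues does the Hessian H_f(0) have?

2

Hessian at 0 has rank 0.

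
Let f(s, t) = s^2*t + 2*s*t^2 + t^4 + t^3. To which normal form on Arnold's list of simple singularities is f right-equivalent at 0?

The Hessian of f at 0 has rank 0. Corank 2; j^3 = t*(s + t)^2 has shape L^2 M (L != M), so D-series; mu = 5 gives D_5.

D_{5}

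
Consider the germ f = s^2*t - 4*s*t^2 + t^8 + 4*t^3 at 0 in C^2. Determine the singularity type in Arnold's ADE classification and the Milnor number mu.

The Hessian of f at 0 has rank 0. Corank 2; j^3 = t*(s - 2*t)^2 has shape L^2 M (L != M), so D-series; mu = 9 gives D_9.

Type D_9, Milnor number mu = 9.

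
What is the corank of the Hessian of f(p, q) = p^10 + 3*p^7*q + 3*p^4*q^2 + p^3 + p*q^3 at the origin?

Hessian at 0 has rank 0.

2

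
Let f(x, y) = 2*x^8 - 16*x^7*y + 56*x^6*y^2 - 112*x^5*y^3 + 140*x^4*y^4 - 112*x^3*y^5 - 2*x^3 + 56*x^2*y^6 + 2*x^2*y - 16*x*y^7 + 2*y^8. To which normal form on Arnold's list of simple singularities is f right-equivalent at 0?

D_9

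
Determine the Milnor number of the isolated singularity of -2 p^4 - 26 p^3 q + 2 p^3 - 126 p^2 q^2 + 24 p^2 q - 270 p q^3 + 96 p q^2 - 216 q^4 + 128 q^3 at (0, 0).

7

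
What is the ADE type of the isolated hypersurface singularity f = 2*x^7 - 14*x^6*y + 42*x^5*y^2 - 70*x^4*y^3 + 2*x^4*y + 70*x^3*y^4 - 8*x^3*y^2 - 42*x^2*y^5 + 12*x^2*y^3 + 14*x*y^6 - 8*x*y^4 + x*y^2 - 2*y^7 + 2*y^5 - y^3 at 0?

D_{8}

The Hessian of f at 0 is [[0, 0], [0, 0]] with rank 0, so corank 2. A Groebner basis of the Jacobian ideal J(f) in C{x,y} is {x^4 + x*y - 5*y^2/3, x^3*y - y^2/6, x*y^2, y^3}; counting standard monomials gives mu = 8. Corank 2; j^3 = y^2*(x - y) has shape L^2 M (L != M), so D-series; mu = 8 gives D_8.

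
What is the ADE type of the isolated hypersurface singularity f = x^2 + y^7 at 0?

A_6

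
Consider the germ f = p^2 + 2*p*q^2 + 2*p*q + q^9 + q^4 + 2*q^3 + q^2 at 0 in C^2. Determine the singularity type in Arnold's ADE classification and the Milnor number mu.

The Hessian of f at 0 has rank 1. Corank 1: A-series; mu = 8 gives A_8.

Type A_{8}, Milnor number mu = 8.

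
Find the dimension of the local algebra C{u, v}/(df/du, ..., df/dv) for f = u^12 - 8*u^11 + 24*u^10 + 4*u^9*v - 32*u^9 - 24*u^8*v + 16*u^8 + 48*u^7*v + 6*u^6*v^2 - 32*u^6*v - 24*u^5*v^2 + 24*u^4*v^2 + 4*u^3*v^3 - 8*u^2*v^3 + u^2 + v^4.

3

The Hessian of f at 0 is [[2, 0], [0, 0]] with rank 1, so corank 1. A Groebner basis of the Jacobian ideal J(f) in C{u,v} is {v^3, u}; counting standard monomials gives mu = 3. Corank 1: A-series; mu = 3 gives A_3.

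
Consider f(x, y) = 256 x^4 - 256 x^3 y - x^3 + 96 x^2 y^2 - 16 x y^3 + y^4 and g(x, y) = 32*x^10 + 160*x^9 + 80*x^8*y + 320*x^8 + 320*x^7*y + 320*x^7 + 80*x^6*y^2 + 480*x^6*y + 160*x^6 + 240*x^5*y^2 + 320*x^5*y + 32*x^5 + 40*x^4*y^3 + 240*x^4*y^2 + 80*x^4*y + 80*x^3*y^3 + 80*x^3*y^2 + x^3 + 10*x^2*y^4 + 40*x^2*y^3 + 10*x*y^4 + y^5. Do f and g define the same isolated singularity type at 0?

No.

The Hessian of f at 0 has rank 0. Corank 2; j^3 = -x^3 is a perfect cube, so E-series; the 4-jet and mu = 6 give E_6. The Hessian of g at 0 has rank 0. Corank 2; j^3 = x^3 is a perfect cube, so E-series; the 5-jet and mu = 8 give E_8. f is E_6 but g is E_8, hence not right-equivalent.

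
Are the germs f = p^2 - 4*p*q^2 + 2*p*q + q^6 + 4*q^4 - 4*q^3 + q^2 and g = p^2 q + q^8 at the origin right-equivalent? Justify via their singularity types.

No.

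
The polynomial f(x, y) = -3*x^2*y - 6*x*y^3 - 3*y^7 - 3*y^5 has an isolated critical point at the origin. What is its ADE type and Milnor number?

Type D_8, Milnor number mu = 8.

The Hessian of f at 0 has rank 0. Corank 2; j^3 = -3*x^2*y has shape L^2 M (L != M), so D-series; mu = 8 gives D_8.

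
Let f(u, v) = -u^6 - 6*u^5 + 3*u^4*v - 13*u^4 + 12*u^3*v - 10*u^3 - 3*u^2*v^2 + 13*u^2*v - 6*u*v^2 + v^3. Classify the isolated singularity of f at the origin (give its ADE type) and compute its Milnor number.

The Hessian of f at 0 has rank 0. Corank 2; j^3 = -(2*u - v)*(5*u^2 - 4*u*v + v^2) splits into three distinct lines over C (the quadratic factor has nonzero discriminant), so D_4.

Type D4, Milnor number mu = 4.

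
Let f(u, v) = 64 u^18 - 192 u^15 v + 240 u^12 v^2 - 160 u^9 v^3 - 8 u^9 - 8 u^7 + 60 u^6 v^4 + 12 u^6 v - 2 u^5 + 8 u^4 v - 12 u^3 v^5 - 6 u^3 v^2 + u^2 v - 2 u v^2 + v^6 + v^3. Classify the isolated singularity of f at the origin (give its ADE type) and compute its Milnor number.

The Hessian of f at 0 is [[0, 0], [0, 0]] with rank 0, so corank 2. A Groebner basis of the Jacobian ideal J(f) in C{u,v} is {u*v/2 + v^4 - v^2/2, u^3 - u^2 + 2*u*v - v^3 - v^2, u^2*v - 2*u^2/3 + 4*u*v/3 - v^3 - 2*v^2/3, -u^2/3 + u*v^2 + 2*u*v/3 - v^3 - v^2/3}; counting standard monomials gives mu = 7. Corank 2; j^3 = v*(u - v)^2 has shape L^2 M (L != M), so D-series; mu = 7 gives D_7.

Type D_7, Milnor number mu = 7.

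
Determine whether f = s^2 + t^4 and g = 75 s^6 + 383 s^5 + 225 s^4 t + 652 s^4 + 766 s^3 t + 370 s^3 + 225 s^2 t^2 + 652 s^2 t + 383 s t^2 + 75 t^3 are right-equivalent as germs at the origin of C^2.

The Hessian of f at 0 has rank 1. Corank 1: A-series; mu = 3 gives A_3. The Hessian of g at 0 has rank 0. Corank 2; j^3 = (5*s + 3*t)*(74*s^2 + 86*s*t + 25*t^2) splits into three distinct lines over C (the quadratic factor has nonzero discriminant), so D_4. f is A_3 but g is D_4, hence not right-equivalent.

No.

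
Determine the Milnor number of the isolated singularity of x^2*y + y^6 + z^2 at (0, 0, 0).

7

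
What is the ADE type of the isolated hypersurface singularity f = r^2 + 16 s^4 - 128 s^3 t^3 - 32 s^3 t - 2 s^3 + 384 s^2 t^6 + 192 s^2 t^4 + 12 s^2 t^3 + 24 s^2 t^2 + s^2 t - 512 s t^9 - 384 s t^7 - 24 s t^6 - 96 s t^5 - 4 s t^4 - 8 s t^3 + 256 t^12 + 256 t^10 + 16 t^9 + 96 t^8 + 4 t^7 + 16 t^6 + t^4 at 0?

D_{5}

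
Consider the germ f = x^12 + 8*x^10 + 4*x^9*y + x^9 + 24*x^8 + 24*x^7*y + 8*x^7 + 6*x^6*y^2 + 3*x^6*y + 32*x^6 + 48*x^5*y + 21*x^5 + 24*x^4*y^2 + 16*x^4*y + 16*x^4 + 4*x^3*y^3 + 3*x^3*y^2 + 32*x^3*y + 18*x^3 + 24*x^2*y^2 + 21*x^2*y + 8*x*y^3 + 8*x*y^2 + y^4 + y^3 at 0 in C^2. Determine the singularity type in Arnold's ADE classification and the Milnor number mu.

Type D5, Milnor number mu = 5.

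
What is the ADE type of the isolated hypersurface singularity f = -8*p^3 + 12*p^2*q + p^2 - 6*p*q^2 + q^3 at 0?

A_{2}

The Hessian of f at 0 has rank 1. Corank 1: A-series; mu = 2 gives A_2.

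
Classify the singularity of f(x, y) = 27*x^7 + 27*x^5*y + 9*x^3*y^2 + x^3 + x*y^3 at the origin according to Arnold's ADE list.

E_{7}

The Hessian of f at 0 has rank 0. Corank 2; j^3 = x^3 is a perfect cube, so E-series; the 4-jet and mu = 7 give E_7.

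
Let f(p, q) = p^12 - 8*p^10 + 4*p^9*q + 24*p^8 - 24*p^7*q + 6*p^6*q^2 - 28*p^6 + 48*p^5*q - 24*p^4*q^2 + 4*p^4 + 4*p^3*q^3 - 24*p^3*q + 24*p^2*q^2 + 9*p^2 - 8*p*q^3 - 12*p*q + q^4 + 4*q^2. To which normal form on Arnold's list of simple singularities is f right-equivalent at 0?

A_3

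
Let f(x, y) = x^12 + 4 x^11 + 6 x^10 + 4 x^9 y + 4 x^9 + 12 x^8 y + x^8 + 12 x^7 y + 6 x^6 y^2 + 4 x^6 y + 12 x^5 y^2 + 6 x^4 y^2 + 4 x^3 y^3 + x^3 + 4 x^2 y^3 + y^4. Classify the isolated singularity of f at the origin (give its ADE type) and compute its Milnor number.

Type E6, Milnor number mu = 6.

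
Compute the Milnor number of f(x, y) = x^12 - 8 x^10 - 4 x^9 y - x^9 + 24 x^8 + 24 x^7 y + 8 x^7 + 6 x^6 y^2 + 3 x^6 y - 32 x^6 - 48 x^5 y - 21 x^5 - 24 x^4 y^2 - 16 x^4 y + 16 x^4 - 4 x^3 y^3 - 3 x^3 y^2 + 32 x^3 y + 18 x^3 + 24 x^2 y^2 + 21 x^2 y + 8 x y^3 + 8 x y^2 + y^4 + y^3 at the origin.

The Hessian of f at 0 has rank 0. Corank 2; j^3 = (2*x + y)*(3*x + y)^2 has shape L^2 M (L != M), so D-series; mu = 5 gives D_5.

5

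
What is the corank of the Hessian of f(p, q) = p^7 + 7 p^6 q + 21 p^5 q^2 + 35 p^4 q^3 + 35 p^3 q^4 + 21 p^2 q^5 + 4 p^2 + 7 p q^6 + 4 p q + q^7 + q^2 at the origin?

1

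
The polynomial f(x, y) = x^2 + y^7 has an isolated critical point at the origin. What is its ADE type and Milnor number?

The Hessian of f at 0 has rank 1. Corank 1: A-series; mu = 6 gives A_6.

Type A_{6}, Milnor number mu = 6.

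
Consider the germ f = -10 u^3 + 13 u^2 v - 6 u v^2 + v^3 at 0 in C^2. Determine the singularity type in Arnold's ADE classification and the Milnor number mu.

Type D_{4}, Milnor number mu = 4.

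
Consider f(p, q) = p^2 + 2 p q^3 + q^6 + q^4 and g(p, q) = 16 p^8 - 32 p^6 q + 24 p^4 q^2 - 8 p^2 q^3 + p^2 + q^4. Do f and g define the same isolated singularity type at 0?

Yes.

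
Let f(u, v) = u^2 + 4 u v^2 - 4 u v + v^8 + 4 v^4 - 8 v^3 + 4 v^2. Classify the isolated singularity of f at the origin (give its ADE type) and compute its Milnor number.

The Hessian of f at 0 has rank 1. Corank 1: A-series; mu = 7 gives A_7.

Type A_7, Milnor number mu = 7.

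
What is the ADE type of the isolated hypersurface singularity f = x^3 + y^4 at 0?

E_{6}

The Hessian of f at 0 has rank 0. Corank 2; j^3 = x^3 is a perfect cube, so E-series; the 4-jet and mu = 6 give E_6.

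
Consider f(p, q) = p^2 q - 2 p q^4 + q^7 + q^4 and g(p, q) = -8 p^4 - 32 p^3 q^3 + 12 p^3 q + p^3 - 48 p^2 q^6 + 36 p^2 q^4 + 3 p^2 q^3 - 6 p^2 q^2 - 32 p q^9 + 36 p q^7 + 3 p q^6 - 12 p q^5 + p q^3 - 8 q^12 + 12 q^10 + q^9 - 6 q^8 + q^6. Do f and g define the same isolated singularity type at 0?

No.

The Hessian of f at 0 has rank 0. Corank 2; j^3 = p^2*q has shape L^2 M (L != M), so D-series; mu = 5 gives D_5. The Hessian of g at 0 has rank 0. Corank 2; j^3 = p^3 is a perfect cube, so E-series; the 4-jet and mu = 7 give E_7. f is D_5 but g is E_7, hence not right-equivalent.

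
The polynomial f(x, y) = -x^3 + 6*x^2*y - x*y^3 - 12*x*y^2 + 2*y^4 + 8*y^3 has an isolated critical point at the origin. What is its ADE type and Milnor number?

The Hessian of f at 0 is [[0, 0], [0, 0]] with rank 0, so corank 2. A Groebner basis of the Jacobian ideal J(f) in C{x,y} is {x^3 - 6*x^2*y - 48*x^2 + 192*x*y - 192*y^2, 6*x^2 + x*y^2 - 24*x*y + 24*y^2, 3*x^2 - 12*x*y + y^3 + 12*y^2}; counting standard monomials gives mu = 7. Corank 2; j^3 = -(x - 2*y)^3 is a perfect cube, so E-series; the 4-jet and mu = 7 give E_7.

Type E_{7}, Milnor number mu = 7.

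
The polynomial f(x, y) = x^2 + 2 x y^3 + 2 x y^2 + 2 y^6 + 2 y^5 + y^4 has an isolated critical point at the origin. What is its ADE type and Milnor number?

Type A5, Milnor number mu = 5.

The Hessian of f at 0 has rank 1. Corank 1: A-series; mu = 5 gives A_5.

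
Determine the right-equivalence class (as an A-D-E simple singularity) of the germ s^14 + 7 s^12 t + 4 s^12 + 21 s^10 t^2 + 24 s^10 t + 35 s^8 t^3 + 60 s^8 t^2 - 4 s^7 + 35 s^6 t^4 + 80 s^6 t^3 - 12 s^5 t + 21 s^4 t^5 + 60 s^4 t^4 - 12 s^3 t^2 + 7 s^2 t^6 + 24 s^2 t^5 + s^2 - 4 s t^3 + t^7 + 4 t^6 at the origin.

A_{6}

The Hessian of f at 0 is [[2, 0], [0, 0]] with rank 1, so corank 1. A Groebner basis of the Jacobian ideal J(f) in C{s,t} is {-s/2 + t^3, s^2}; counting standard monomials gives mu = 6. Corank 1: A-series; mu = 6 gives A_6.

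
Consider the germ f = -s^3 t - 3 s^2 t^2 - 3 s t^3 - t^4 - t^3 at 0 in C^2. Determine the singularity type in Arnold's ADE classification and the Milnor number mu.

Type E_7, Milnor number mu = 7.

The Hessian of f at 0 has rank 0. Corank 2; j^3 = -t^3 is a perfect cube, so E-series; the 4-jet and mu = 7 give E_7.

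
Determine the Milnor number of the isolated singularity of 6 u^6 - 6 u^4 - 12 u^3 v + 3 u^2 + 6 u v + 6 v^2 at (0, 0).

1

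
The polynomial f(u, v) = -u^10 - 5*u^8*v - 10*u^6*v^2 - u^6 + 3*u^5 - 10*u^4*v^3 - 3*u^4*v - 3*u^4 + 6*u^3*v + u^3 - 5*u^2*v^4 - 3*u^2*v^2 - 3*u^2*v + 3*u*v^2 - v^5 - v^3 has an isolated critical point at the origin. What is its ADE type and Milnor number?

Type E8, Milnor number mu = 8.

The Hessian of f at 0 has rank 0. Corank 2; j^3 = (u - v)^3 is a perfect cube, so E-series; the 5-jet and mu = 8 give E_8.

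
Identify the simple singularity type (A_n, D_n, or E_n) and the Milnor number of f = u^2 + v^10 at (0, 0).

Type A_{9}, Milnor number mu = 9.

The Hessian of f at 0 is [[2, 0], [0, 0]] with rank 1, so corank 1. A Groebner basis of the Jacobian ideal J(f) in C{u,v} is {v^9, u}; counting standard monomials gives mu = 9. Corank 1: A-series; mu = 9 gives A_9.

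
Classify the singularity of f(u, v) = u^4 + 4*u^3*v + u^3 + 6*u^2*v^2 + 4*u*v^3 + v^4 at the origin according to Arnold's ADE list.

The Hessian of f at 0 is [[0, 0], [0, 0]] with rank 0, so corank 2. A Groebner basis of the Jacobian ideal J(f) in C{u,v} is {v^4, u*v^2 + v^3/3, u^2}; counting standard monomials gives mu = 6. Corank 2; j^3 = u^3 is a perfect cube, so E-series; the 4-jet and mu = 6 give E_6.

E_6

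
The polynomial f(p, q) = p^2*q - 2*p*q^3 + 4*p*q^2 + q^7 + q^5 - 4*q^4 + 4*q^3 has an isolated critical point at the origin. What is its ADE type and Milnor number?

The Hessian of f at 0 is [[0, 0], [0, 0]] with rank 0, so corank 2. A Groebner basis of the Jacobian ideal J(f) in C{p,q} is {p^2*q^2 + 4*p^2*q + p^2/7 + 83*p*q^2/7 + 58*p*q/7 + 16*q^2, p^3 + 6*p^2*q + p^2/7 + 83*p*q^2/7 + 58*p*q/7 + 16*q^2, -p*q + q^3 - 2*q^2}; counting standard monomials gives mu = 8. Corank 2; j^3 = q*(p + 2*q)^2 has shape L^2 M (L != M), so D-series; mu = 8 gives D_8.

Type D_8, Milnor number mu = 8.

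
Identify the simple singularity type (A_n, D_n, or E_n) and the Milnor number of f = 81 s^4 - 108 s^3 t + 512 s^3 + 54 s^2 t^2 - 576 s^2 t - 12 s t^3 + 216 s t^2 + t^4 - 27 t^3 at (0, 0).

Type E_{6}, Milnor number mu = 6.

The Hessian of f at 0 is [[0, 0], [0, 0]] with rank 0, so corank 2. A Groebner basis of the Jacobian ideal J(f) in C{s,t} is {t^4, s*t^2 - 13*t^3/36, s^2 - 3*s*t/4 + 9*t^2/64}; counting standard monomials gives mu = 6. Corank 2; j^3 = (8*s - 3*t)^3 is a perfect cube, so E-series; the 4-jet and mu = 6 give E_6.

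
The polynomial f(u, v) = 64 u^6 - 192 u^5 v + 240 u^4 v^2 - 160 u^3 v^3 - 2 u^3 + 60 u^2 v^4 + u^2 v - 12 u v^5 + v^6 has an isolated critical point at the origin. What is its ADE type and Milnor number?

The Hessian of f at 0 is [[0, 0], [0, 0]] with rank 0, so corank 2. A Groebner basis of the Jacobian ideal J(f) in C{u,v} is {u*v/12 + v^5, u*v^2, u^2 - u*v/2}; counting standard monomials gives mu = 7. Corank 2; j^3 = -u^2*(2*u - v) has shape L^2 M (L != M), so D-series; mu = 7 gives D_7.

Type D_{7}, Milnor number mu = 7.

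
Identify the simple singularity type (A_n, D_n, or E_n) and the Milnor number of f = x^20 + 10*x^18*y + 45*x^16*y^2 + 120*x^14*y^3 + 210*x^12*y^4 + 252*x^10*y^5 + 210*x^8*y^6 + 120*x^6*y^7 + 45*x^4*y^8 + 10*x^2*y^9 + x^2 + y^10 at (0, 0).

The Hessian of f at 0 has rank 1. Corank 1: A-series; mu = 9 gives A_9.

Type A_9, Milnor number mu = 9.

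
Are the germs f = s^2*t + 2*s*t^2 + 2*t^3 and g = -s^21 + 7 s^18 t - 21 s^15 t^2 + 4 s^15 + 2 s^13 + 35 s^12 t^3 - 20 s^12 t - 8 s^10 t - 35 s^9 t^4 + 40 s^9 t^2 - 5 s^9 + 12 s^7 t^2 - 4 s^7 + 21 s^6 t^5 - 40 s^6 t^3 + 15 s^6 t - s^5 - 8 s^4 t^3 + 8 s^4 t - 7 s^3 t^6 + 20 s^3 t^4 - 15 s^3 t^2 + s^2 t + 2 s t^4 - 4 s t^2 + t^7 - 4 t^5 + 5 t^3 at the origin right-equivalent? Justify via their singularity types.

Yes.

The Hessian of f at 0 is [[0, 0], [0, 0]] with rank 0, so corank 2. A Groebner basis of the Jacobian ideal J(f) in C{s,t} is {t^3, s^2 + 2*t^2, s*t + t^2}; counting standard monomials gives mu = 4. Corank 2; j^3 = t*(s^2 + 2*s*t + 2*t^2) splits into three distinct lines over C (the quadratic factor has nonzero discriminant), so D_4. The Hessian of g at 0 is [[0, 0], [0, 0]] with rank 0, so corank 2. A Groebner basis of the Jacobian ideal J(g) in C{s,t} is {t^3, s^2 - t^2, s*t - 2*t^2}; counting standard monomials gives mu = 4. Corank 2; j^3 = t*(s^2 - 4*s*t + 5*t^2) splits into three distinct lines over C (the quadratic factor has nonzero discriminant), so D_4. Both have type D_4, hence right-equivalent.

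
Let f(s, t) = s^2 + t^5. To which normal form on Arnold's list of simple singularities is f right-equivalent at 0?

A_{4}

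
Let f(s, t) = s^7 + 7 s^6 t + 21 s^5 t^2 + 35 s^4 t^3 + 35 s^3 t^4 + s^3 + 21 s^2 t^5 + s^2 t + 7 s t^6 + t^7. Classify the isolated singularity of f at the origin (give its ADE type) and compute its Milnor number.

The Hessian of f at 0 has rank 0. Corank 2; j^3 = s^2*(s + t) has shape L^2 M (L != M), so D-series; mu = 8 gives D_8.

Type D_{8}, Milnor number mu = 8.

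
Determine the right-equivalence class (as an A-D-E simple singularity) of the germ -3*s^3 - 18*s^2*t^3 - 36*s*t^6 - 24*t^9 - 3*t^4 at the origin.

E_6

The Hessian of f at 0 is [[0, 0], [0, 0]] with rank 0, so corank 2. A Groebner basis of the Jacobian ideal J(f) in C{s,t} is {t^3, s^2}; counting standard monomials gives mu = 6. Corank 2; j^3 = -3*s^3 is a perfect cube, so E-series; the 4-jet and mu = 6 give E_6.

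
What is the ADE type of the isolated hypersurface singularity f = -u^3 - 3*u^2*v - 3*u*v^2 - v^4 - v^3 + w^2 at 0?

E_6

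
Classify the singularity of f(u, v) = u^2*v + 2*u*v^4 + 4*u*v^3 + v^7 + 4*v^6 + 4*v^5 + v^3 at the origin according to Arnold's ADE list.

The Hessian of f at 0 has rank 0. Corank 2; j^3 = v*(u^2 + v^2) splits into three distinct lines over C (the quadratic factor has nonzero discriminant), so D_4.

D4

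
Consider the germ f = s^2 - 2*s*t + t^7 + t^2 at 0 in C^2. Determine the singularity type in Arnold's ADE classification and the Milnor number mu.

Type A6, Milnor number mu = 6.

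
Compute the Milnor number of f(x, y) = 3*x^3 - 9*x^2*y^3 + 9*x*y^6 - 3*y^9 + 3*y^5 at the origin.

8

The Hessian of f at 0 has rank 0. Corank 2; j^3 = 3*x^3 is a perfect cube, so E-series; the 5-jet and mu = 8 give E_8.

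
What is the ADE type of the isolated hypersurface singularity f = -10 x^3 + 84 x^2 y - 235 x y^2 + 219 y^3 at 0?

D_{4}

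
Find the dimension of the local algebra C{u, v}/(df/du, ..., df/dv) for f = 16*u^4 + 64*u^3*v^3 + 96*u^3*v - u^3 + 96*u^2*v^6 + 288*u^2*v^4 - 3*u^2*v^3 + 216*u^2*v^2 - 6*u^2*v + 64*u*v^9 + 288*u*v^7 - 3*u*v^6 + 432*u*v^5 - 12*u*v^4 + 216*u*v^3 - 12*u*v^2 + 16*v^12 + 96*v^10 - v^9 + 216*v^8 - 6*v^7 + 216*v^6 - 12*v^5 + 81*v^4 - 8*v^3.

The Hessian of f at 0 is [[0, 0], [0, 0]] with rank 0, so corank 2. A Groebner basis of the Jacobian ideal J(f) in C{u,v} is {v^4, u*v^2 + 11*v^3/6, u^2 + 4*u*v + 4*v^2}; counting standard monomials gives mu = 6. Corank 2; j^3 = -(u + 2*v)^3 is a perfect cube, so E-series; the 4-jet and mu = 6 give E_6.

6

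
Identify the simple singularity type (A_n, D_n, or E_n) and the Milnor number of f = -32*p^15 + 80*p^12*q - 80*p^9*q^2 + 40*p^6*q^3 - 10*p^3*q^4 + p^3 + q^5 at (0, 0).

Type E_{8}, Milnor number mu = 8.

The Hessian of f at 0 has rank 0. Corank 2; j^3 = p^3 is a perfect cube, so E-series; the 5-jet and mu = 8 give E_8.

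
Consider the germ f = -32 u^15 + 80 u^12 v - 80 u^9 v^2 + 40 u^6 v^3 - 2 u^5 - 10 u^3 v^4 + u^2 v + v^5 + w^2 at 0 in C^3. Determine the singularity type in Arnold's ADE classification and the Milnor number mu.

The Hessian of f at 0 is [[0, 0, 0], [0, 0, 0], [0, 0, 2]] with rank 1, so corank 2. A Groebner basis of the Jacobian ideal J(f) in C{u,v,w} is {u^2/5 + v^4, u^3, u*v, w}; counting standard monomials gives mu = 6. Corank 2; j^3 = u^2*v has shape L^2 M (L != M), so D-series; mu = 6 gives D_6.

Type D_6, Milnor number mu = 6.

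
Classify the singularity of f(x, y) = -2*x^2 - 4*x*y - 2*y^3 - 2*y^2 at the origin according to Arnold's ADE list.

A2

The Hessian of f at 0 has rank 1. Corank 1: A-series; mu = 2 gives A_2.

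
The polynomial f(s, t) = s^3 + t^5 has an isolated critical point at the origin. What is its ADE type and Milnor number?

Type E8, Milnor number mu = 8.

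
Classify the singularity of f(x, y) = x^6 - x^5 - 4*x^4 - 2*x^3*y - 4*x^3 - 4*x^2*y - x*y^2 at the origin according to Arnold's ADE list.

D_{7}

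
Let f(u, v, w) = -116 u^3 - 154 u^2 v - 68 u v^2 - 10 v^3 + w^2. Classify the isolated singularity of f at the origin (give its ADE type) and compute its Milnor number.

Type D4, Milnor number mu = 4.

The Hessian of f at 0 is [[0, 0, 0], [0, 0, 0], [0, 0, 2]] with rank 1, so corank 2. A Groebner basis of the Jacobian ideal J(f) in C{u,v,w} is {v^3, u^2 - v^2/13, u*v + 4*v^2/13, w}; counting standard monomials gives mu = 4. Corank 2; j^3 = -2*(2*u + v)*(29*u^2 + 24*u*v + 5*v^2) splits into three distinct lines over C (the quadratic factor has nonzero discriminant), so D_4.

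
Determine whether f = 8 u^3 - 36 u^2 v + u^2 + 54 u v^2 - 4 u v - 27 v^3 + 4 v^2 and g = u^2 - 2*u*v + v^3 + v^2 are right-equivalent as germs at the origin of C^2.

Yes.

The Hessian of f at 0 has rank 1. Corank 1: A-series; mu = 2 gives A_2. The Hessian of g at 0 has rank 1. Corank 1: A-series; mu = 2 gives A_2. Both have type A_2, hence right-equivalent.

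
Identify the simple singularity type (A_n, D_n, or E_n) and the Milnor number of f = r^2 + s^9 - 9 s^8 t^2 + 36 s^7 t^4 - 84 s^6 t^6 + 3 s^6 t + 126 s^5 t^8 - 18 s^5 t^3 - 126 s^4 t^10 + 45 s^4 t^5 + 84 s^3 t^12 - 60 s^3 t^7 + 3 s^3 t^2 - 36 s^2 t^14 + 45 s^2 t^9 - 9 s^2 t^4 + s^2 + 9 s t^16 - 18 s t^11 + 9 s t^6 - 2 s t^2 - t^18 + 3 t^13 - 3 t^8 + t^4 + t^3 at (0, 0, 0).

The Hessian of f at 0 is [[2, 0, 0], [0, 0, 0], [0, 0, 2]] with rank 2, so corank 1. A Groebner basis of the Jacobian ideal J(f) in C{s,t,r} is {t^2, s, r}; counting standard monomials gives mu = 2. Corank 1: A-series; mu = 2 gives A_2.

Type A_2, Milnor number mu = 2.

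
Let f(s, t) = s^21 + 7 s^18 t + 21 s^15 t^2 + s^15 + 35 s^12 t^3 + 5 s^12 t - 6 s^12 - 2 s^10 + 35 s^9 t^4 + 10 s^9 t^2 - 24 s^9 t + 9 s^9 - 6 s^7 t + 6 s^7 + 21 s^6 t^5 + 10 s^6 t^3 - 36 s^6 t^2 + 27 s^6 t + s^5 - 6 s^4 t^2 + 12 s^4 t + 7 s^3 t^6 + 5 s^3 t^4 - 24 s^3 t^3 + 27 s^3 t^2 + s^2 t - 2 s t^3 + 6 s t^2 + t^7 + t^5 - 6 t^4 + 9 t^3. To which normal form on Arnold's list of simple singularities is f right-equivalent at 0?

The Hessian of f at 0 is [[0, 0], [0, 0]] with rank 0, so corank 2. A Groebner basis of the Jacobian ideal J(f) in C{s,t} is {40092*s^2/1605277 + s*t^3 - 1701*s*t^2/1605277 + 8087384*s*t/43342479 - 1730261*t^3/43342479 + 4839932*t^2/14447493, -20115*s^2/1605277 + 7460*s*t^2/1605277 - 140352*s*t/1605277 + t^4 + 42042*t^3/1605277 - 240021*t^2/1605277, s^3 + 362821*s^2/1605277 - 43886038*s*t^2/1605277 + 6537472*s*t/4815831 - 264953599*t^3/4815831 + 3272083*t^2/1605277, s^2*t - 40341*s^2/1605277 + 9692112*s*t^2/1605277 - 6541945*s*t/43342479 + 394985464*t^3/43342479 - 3274324*t^2/14447493}; counting standard monomials gives mu = 8. Corank 2; j^3 = t*(s + 3*t)^2 has shape L^2 M (L != M), so D-series; mu = 8 gives D_8.

D8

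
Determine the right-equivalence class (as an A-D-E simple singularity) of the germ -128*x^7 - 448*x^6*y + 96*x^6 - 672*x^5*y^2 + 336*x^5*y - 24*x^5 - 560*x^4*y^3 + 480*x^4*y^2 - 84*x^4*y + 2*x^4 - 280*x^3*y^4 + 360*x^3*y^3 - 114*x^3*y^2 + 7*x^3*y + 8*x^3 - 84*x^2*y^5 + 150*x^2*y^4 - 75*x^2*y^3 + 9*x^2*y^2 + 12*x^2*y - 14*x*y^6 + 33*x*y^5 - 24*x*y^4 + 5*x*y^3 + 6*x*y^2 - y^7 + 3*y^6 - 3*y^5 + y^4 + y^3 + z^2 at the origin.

The Hessian of f at 0 has rank 1. Corank 2; j^3 = (2*x + y)^3 is a perfect cube, so E-series; the 4-jet and mu = 7 give E_7.

E_{7}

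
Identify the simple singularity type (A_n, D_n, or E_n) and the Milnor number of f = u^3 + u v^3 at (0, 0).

Type E7, Milnor number mu = 7.

The Hessian of f at 0 has rank 0. Corank 2; j^3 = u^3 is a perfect cube, so E-series; the 4-jet and mu = 7 give E_7.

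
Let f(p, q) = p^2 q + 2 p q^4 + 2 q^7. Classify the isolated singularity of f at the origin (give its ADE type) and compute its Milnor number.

Type D_{8}, Milnor number mu = 8.

The Hessian of f at 0 is [[0, 0], [0, 0]] with rank 0, so corank 2. A Groebner basis of the Jacobian ideal J(f) in C{p,q} is {-p^2/6 + p*q^3, p*q + q^4, p^3, p^2*q}; counting standard monomials gives mu = 8. Corank 2; j^3 = p^2*q has shape L^2 M (L != M), so D-series; mu = 8 gives D_8.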